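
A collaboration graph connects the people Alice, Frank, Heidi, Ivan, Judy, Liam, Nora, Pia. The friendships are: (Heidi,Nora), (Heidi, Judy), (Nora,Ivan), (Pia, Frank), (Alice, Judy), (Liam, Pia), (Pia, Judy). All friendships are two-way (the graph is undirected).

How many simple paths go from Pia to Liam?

Pia–Liam

1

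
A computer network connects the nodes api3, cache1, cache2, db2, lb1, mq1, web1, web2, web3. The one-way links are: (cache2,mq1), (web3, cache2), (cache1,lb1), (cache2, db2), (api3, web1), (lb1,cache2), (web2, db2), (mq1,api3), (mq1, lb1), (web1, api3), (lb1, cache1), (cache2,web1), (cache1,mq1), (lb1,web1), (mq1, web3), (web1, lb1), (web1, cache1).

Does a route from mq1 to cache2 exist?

Yes

Explore from mq1.
Distance 1: reach api3, lb1, web3.
Distance 2: reach cache1, cache2, web1.
Found cache2.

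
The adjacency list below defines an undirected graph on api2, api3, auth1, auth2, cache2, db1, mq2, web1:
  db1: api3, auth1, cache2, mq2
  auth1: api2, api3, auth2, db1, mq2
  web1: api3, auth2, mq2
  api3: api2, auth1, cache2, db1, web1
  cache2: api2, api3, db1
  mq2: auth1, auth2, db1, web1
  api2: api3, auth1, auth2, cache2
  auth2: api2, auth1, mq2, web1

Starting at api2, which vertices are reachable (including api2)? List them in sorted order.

Start at api2.
Its neighbours: api3, auth1, auth2, cache2.
Then their neighbours: db1, mq2, web1.
Every vertex is now reached.

api2, api3, auth1, auth2, cache2, db1, mq2, web1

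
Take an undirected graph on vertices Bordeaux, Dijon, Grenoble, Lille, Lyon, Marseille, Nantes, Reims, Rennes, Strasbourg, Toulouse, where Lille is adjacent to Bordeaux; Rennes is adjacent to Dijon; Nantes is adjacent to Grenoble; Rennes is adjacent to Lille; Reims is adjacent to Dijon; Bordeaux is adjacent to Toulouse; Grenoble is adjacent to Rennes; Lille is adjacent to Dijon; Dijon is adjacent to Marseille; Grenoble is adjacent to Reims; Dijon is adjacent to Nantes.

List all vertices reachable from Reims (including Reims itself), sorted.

Start at Reims.
Its neighbours: Dijon, Grenoble.
Then their neighbours: Lille, Marseille, Nantes, Rennes.
Then next layer: Bordeaux.
Then next layer: Toulouse.
Nothing further is reachable.

Bordeaux, Dijon, Grenoble, Lille, Marseille, Nantes, Reims, Rennes, Toulouse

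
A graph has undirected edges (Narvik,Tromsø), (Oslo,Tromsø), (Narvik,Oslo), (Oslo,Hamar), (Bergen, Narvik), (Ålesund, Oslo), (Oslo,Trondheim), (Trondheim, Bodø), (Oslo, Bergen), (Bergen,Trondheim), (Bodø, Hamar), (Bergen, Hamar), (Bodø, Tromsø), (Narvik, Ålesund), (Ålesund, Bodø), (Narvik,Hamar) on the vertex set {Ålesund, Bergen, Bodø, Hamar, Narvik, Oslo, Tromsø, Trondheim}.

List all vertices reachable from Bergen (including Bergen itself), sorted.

Ålesund, Bergen, Bodø, Hamar, Narvik, Oslo, Tromsø, Trondheim

Start at Bergen.
Its neighbours: Hamar, Narvik, Oslo, Trondheim.
Then their neighbours: Ålesund, Bodø, Tromsø.
Every vertex is now reached.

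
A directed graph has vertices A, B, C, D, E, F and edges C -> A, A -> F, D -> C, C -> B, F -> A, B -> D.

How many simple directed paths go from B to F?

1

B→D→C→A→F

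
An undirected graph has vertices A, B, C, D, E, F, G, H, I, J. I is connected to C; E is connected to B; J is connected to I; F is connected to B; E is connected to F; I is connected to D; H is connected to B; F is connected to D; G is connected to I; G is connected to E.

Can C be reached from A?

No

A has no edges, so nothing is reachable from it.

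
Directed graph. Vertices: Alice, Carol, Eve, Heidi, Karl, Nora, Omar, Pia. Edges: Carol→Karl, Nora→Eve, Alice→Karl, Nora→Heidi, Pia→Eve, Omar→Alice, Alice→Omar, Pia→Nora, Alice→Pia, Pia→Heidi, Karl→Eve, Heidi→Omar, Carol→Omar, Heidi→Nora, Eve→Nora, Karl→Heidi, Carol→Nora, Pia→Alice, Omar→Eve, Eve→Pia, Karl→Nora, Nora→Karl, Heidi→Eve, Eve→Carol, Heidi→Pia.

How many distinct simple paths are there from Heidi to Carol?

15

Heidi→Eve→Carol
Heidi→Nora→Eve→Carol
Heidi→Nora→Karl→Eve→Carol
Heidi→Omar→Alice→Karl→Eve→Carol
Heidi→Omar→Alice→Karl→Nora→Eve→Carol
Heidi→Omar→Alice→Pia→Eve→Carol
Heidi→Omar→Alice→Pia→Nora→Eve→Carol
Heidi→Omar→Alice→Pia→Nora→Karl→Eve→Carol
Heidi→Omar→Eve→Carol
Heidi→Pia→Alice→Karl→Eve→Carol
Heidi→Pia→Alice→Karl→Nora→Eve→Carol
Heidi→Pia→Alice→Omar→Eve→Carol
Heidi→Pia→Eve→Carol
Heidi→Pia→Nora→Eve→Carol
Heidi→Pia→Nora→Karl→Eve→Carol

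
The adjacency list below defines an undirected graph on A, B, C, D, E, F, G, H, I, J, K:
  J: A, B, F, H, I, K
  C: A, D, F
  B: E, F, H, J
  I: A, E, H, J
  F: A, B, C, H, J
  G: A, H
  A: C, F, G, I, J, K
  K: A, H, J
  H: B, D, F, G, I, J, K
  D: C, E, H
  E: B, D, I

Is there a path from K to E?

Yes

Explore from K.
Distance 1: reach A, H, J.
Distance 2: reach B, C, D, F, G, I.
Distance 3: reach E.
Found E.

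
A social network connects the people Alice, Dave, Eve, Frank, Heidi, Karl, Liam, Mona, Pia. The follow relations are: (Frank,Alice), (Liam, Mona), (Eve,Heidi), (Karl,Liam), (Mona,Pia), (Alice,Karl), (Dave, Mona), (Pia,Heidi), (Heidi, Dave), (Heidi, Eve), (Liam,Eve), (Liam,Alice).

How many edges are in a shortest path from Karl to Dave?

4

Distance 0: Karl.
Distance 1: Liam.
Distance 2: Alice, Eve, Mona.
Distance 3: Heidi, Pia.
Distance 4: Dave — contains Dave.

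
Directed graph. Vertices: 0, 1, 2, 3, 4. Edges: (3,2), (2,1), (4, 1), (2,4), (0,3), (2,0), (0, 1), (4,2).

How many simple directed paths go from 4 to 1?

3

4→1
4→2→0→1
4→2→1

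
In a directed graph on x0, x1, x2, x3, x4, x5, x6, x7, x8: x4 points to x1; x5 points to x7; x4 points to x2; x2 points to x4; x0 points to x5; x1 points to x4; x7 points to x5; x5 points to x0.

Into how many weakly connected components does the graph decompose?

5

From x0: component {x0, x5, x7}.
From x1: component {x1, x2, x4}.
From x3: component {x3}.
From x6: component {x6}.
From x8: component {x8}.
That's 5 components.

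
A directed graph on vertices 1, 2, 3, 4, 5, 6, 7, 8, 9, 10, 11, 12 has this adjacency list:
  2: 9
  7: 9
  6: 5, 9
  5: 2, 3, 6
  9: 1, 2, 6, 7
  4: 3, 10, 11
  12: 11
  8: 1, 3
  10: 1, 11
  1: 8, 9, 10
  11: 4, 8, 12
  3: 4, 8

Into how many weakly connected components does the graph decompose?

From 1: component {1, 2, 3, 4, 5, 6, 7, 8, 9, 10, 11, 12}.
That's 1 component.

1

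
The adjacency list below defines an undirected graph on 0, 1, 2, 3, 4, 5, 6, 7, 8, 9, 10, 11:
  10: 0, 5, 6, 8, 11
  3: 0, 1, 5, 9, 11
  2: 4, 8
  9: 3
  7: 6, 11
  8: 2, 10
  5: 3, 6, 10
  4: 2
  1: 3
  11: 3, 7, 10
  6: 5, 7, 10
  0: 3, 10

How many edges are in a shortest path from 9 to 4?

6

Distance 0: 9.
Distance 1: 3.
Distance 2: 0, 1, 5, 11.
Distance 3: 6, 7, 10.
Distance 4: 8.
Distance 5: 2.
Distance 6: 4 — contains 4.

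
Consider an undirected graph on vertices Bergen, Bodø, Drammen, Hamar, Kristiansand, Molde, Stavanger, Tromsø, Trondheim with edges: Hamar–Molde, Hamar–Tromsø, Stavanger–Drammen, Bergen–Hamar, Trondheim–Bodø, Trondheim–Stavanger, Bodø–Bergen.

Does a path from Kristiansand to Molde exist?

Kristiansand has no edges, so nothing is reachable from it.

No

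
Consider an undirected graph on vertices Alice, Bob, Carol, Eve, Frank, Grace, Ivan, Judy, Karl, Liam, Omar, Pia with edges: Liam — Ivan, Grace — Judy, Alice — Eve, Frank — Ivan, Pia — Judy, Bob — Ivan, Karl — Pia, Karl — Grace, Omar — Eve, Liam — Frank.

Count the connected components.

4

From Alice: component {Alice, Eve, Omar}.
From Bob: component {Bob, Frank, Ivan, Liam}.
From Carol: component {Carol}.
From Grace: component {Grace, Judy, Karl, Pia}.
That's 4 components.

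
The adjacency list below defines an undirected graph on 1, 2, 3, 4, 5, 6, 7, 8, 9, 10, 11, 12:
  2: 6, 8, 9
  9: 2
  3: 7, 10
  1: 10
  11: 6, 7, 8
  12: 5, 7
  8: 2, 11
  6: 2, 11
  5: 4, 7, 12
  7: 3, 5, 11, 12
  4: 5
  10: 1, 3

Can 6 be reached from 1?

Yes

Explore from 1.
Distance 1: reach 10.
Distance 2: reach 3.
Distance 3: reach 7.
Distance 4: reach 5, 11, 12.
Distance 5: reach 4, 6, 8.
Found 6.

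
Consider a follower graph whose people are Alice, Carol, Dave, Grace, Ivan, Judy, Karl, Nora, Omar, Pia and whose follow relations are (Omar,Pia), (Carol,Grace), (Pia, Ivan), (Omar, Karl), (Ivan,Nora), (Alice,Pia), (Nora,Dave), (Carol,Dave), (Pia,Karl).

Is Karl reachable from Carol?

No

Explore from Carol.
Distance 1: reach Dave, Grace.
The search from Carol is exhausted; no directed path reaches Karl.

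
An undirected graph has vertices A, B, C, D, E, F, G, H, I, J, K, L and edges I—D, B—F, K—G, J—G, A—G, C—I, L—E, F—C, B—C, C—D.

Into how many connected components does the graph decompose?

From A: component {A, G, J, K}.
From B: component {B, C, D, F, I}.
From E: component {E, L}.
From H: component {H}.
That's 4 components.

4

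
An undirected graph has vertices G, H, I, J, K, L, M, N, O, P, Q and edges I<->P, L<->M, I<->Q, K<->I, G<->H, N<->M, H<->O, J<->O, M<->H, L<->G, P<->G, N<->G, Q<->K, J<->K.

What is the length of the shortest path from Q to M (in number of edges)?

Distance 0: Q.
Distance 1: I, K.
Distance 2: J, P.
Distance 3: G, O.
Distance 4: H, L, N.
Distance 5: M — contains M.

5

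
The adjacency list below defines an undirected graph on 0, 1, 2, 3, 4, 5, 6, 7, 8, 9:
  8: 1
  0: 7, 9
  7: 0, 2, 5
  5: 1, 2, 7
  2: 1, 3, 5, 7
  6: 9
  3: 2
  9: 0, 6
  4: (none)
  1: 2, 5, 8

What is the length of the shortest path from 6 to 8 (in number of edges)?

6

Distance 0: 6.
Distance 1: 9.
Distance 2: 0.
Distance 3: 7.
Distance 4: 2, 5.
Distance 5: 1, 3.
Distance 6: 8 — contains 8.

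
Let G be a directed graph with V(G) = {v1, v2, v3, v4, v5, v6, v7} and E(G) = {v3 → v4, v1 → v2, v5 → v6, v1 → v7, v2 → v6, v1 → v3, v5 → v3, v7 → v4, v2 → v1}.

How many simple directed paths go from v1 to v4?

v1→v3→v4
v1→v7→v4

2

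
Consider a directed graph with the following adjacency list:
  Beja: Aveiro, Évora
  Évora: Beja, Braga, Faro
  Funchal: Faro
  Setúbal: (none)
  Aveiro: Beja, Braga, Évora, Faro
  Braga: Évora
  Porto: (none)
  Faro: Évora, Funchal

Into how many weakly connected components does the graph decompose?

3

From Aveiro: component {Aveiro, Beja, Braga, Évora, Faro, Funchal}.
From Porto: component {Porto}.
From Setúbal: component {Setúbal}.
That's 3 components.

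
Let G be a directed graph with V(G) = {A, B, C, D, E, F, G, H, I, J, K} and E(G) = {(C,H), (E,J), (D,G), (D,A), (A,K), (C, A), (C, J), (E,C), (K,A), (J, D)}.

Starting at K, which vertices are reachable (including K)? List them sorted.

Start at K.
Its neighbours: A.
Nothing further is reachable.

A, K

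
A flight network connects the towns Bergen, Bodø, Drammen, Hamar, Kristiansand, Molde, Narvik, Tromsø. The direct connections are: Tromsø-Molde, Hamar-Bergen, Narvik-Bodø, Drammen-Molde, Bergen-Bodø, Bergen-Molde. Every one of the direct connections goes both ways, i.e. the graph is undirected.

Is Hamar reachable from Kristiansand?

Kristiansand has no edges, so nothing is reachable from it.

No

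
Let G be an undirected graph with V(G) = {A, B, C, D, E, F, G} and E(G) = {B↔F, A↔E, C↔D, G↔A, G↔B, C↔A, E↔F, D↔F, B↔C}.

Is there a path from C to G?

Explore from C.
Distance 1: reach A, B, D.
Distance 2: reach E, F, G.
Found G.

Yes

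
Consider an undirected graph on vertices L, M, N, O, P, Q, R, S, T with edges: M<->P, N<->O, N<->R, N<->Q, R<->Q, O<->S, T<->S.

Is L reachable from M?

Explore from M.
Distance 1: reach P.
The search is exhausted without reaching L; it lies in a different component.

No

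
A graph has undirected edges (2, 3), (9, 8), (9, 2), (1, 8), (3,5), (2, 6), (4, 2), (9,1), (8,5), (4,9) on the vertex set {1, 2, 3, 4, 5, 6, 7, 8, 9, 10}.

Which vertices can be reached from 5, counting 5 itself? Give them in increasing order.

1, 2, 3, 4, 5, 6, 8, 9

Start at 5.
Its neighbours: 3, 8.
Then their neighbours: 1, 2, 9.
Then next layer: 4, 6.
Nothing further is reachable.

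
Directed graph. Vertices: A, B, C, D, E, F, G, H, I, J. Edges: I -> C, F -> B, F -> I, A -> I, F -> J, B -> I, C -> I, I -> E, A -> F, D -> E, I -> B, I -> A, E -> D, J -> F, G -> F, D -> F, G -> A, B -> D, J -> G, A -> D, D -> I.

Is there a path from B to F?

Yes

Explore from B.
Distance 1: reach D, I.
Distance 2: reach A, C, E, F.
Found F.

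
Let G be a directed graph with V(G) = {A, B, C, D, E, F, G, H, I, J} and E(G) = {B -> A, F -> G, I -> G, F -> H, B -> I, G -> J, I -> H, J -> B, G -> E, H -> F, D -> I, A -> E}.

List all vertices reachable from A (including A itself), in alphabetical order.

Start at A.
Its neighbours: E.
Nothing further is reachable.

A, E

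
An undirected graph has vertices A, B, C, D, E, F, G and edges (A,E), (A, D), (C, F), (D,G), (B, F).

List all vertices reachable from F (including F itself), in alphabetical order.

Start at F.
Its neighbours: B, C.
Nothing further is reachable.

B, C, F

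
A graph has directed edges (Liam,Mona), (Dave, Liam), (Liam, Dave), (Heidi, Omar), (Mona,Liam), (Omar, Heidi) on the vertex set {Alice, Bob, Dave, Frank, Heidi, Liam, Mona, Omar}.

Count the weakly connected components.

5

From Alice: component {Alice}.
From Bob: component {Bob}.
From Dave: component {Dave, Liam, Mona}.
From Frank: component {Frank}.
From Heidi: component {Heidi, Omar}.
That's 5 components.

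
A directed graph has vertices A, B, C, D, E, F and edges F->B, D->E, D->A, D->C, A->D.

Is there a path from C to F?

C has no outgoing edges, so nothing is reachable from it.

No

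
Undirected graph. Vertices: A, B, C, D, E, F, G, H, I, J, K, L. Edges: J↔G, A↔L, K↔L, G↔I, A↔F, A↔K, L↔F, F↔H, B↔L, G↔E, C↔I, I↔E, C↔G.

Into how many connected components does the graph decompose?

3

From A: component {A, B, F, H, K, L}.
From C: component {C, E, G, I, J}.
From D: component {D}.
That's 3 components.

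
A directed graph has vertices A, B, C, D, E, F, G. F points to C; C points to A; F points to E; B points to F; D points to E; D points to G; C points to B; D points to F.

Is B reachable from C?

Explore from C.
Distance 1: reach A, B.
Found B.

Yes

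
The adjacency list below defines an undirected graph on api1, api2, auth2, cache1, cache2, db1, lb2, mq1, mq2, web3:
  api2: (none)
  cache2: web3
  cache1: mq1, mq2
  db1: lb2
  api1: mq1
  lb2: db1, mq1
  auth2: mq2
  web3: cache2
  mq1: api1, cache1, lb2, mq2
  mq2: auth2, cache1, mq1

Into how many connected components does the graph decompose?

3

From api1: component {api1, auth2, cache1, db1, lb2, mq1, mq2}.
From api2: component {api2}.
From cache2: component {cache2, web3}.
That's 3 components.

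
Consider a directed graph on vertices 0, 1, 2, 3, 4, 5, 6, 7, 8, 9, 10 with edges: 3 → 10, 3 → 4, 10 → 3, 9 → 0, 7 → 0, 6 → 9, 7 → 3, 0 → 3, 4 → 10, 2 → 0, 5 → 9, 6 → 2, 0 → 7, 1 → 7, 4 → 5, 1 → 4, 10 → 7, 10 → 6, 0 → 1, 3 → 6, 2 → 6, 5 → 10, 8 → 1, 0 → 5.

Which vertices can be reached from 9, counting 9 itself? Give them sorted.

0, 1, 2, 3, 4, 5, 6, 7, 9, 10

Start at 9.
Its neighbours: 0.
Then their neighbours: 1, 3, 5, 7.
Then next layer: 4, 6, 10.
Then next layer: 2.
Nothing further is reachable.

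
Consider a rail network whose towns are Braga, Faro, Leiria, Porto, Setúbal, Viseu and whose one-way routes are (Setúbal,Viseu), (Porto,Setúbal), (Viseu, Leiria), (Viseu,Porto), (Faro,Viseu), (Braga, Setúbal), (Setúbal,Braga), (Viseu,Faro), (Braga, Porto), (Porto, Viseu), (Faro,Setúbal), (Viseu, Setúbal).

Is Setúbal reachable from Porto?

Yes

Explore from Porto.
Distance 1: reach Setúbal, Viseu.
Found Setúbal.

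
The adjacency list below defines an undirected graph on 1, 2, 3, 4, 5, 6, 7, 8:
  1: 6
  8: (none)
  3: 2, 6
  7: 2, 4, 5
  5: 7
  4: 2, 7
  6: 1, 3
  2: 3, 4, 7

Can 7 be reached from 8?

8 has no edges, so nothing is reachable from it.

No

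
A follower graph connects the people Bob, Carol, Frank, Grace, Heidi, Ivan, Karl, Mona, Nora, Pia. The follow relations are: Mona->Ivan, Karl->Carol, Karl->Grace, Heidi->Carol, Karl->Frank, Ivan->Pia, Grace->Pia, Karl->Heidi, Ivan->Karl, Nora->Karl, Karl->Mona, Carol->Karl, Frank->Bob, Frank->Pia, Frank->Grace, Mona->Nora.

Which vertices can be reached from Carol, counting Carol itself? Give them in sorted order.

Bob, Carol, Frank, Grace, Heidi, Ivan, Karl, Mona, Nora, Pia

Start at Carol.
Its neighbours: Karl.
Then their neighbours: Frank, Grace, Heidi, Mona.
Then next layer: Bob, Ivan, Nora, Pia.
Every vertex is now reached.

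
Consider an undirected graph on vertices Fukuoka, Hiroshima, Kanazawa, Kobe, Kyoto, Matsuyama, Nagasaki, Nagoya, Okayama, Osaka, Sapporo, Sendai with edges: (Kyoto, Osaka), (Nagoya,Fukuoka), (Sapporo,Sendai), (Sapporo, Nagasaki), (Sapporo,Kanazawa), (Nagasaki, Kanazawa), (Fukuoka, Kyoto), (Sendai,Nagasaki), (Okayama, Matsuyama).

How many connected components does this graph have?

5

From Fukuoka: component {Fukuoka, Kyoto, Nagoya, Osaka}.
From Hiroshima: component {Hiroshima}.
From Kanazawa: component {Kanazawa, Nagasaki, Sapporo, Sendai}.
From Kobe: component {Kobe}.
From Matsuyama: component {Matsuyama, Okayama}.
That's 5 components.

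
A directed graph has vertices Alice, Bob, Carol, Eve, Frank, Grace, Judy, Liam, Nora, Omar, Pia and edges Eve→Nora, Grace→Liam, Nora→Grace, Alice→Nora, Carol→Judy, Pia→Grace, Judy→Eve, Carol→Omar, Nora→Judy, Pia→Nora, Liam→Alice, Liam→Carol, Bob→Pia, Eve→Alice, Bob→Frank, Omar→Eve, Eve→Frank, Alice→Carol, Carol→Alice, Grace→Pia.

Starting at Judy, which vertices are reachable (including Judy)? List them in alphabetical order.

Alice, Carol, Eve, Frank, Grace, Judy, Liam, Nora, Omar, Pia

Start at Judy.
Its neighbours: Eve.
Then their neighbours: Alice, Frank, Nora.
Then next layer: Carol, Grace.
Then next layer: Liam, Omar, Pia.
Nothing further is reachable.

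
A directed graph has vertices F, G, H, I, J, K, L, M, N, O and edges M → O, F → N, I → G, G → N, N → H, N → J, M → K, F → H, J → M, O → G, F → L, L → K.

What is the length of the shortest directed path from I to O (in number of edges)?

Distance 0: I.
Distance 1: G.
Distance 2: N.
Distance 3: H, J.
Distance 4: M.
Distance 5: K, O — contains O.

5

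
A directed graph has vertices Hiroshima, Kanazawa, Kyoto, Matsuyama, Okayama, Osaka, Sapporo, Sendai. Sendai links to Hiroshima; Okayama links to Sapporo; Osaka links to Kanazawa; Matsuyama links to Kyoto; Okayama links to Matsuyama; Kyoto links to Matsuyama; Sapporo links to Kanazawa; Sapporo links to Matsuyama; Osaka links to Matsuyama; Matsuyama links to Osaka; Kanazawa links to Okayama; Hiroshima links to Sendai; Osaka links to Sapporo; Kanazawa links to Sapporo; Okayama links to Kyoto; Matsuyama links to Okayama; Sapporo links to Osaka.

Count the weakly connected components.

From Hiroshima: component {Hiroshima, Sendai}.
From Kanazawa: component {Kanazawa, Kyoto, Matsuyama, Okayama, Osaka, Sapporo}.
That's 2 components.

2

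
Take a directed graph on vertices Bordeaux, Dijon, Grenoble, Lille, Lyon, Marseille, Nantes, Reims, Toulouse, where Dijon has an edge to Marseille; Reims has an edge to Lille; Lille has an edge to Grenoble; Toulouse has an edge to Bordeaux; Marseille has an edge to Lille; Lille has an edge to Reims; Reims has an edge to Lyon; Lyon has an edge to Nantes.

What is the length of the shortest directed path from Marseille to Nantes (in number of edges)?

4

Distance 0: Marseille.
Distance 1: Lille.
Distance 2: Grenoble, Reims.
Distance 3: Lyon.
Distance 4: Nantes — contains Nantes.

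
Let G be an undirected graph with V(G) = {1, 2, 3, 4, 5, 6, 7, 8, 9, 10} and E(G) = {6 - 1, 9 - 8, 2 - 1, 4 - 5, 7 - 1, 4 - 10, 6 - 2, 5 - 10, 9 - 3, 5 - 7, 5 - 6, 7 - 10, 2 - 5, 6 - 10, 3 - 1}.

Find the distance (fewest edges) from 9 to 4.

Distance 0: 9.
Distance 1: 3, 8.
Distance 2: 1.
Distance 3: 2, 6, 7.
Distance 4: 5, 10.
Distance 5: 4 — contains 4.

5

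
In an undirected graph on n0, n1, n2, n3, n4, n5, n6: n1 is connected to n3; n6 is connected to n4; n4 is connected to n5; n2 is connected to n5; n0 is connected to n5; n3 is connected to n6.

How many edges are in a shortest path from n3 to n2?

Distance 0: n3.
Distance 1: n1, n6.
Distance 2: n4.
Distance 3: n5.
Distance 4: n0, n2 — contains n2.

4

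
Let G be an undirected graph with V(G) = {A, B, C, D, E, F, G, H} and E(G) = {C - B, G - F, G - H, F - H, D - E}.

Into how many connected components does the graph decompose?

4

From A: component {A}.
From B: component {B, C}.
From D: component {D, E}.
From F: component {F, G, H}.
That's 4 components.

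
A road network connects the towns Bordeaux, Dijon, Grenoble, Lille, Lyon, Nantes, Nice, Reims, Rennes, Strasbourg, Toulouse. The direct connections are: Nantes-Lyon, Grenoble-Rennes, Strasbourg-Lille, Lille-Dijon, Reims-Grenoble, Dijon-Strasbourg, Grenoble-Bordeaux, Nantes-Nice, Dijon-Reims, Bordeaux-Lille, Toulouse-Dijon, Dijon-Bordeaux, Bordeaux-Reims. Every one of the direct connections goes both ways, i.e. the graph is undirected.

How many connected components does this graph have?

2

From Bordeaux: component {Bordeaux, Dijon, Grenoble, Lille, Reims, Rennes, Strasbourg, Toulouse}.
From Lyon: component {Lyon, Nantes, Nice}.
That's 2 components.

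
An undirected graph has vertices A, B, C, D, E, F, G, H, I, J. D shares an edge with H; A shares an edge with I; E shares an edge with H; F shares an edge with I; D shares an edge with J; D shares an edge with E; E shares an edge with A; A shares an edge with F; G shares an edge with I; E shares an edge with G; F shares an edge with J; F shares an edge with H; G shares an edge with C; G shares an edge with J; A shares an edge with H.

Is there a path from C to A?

Yes

Explore from C.
Distance 1: reach G.
Distance 2: reach E, I, J.
Distance 3: reach A, D, F, H.
Found A.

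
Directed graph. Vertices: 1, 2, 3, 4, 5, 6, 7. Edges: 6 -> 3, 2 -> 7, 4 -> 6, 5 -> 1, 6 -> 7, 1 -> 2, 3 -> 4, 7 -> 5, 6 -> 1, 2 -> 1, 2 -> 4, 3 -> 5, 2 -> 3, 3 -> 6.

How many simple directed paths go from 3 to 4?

3→4
3→5→1→2→4
3→6→1→2→4
3→6→7→5→1→2→4

4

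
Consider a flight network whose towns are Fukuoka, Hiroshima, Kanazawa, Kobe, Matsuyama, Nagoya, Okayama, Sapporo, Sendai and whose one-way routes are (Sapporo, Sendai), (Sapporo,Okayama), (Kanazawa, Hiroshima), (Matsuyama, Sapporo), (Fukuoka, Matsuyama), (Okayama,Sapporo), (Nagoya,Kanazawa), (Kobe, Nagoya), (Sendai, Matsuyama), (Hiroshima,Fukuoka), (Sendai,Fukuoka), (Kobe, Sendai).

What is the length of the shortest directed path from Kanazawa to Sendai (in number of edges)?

Distance 0: Kanazawa.
Distance 1: Hiroshima.
Distance 2: Fukuoka.
Distance 3: Matsuyama.
Distance 4: Sapporo.
Distance 5: Okayama, Sendai — contains Sendai.

5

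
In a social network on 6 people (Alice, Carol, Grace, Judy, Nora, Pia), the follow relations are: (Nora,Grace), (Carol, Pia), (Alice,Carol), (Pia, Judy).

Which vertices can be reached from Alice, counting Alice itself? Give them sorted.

Start at Alice.
Its neighbours: Carol.
Then their neighbours: Pia.
Then next layer: Judy.
Nothing further is reachable.

Alice, Carol, Judy, Pia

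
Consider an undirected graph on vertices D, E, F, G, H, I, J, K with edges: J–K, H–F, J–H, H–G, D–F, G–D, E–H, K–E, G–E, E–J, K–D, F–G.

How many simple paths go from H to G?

16

H–E–G
H–E–J–K–D–F–G
H–E–J–K–D–G
H–E–K–D–F–G
H–E–K–D–G
H–F–D–G
H–F–D–K–E–G
H–F–D–K–J–E–G
... and 8 more.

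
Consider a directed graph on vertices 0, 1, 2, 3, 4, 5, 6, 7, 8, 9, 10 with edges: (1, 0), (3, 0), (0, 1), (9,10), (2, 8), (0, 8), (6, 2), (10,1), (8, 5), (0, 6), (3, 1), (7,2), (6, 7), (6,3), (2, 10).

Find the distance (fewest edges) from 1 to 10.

4

Distance 0: 1.
Distance 1: 0.
Distance 2: 6, 8.
Distance 3: 2, 3, 5, 7.
Distance 4: 10 — contains 10.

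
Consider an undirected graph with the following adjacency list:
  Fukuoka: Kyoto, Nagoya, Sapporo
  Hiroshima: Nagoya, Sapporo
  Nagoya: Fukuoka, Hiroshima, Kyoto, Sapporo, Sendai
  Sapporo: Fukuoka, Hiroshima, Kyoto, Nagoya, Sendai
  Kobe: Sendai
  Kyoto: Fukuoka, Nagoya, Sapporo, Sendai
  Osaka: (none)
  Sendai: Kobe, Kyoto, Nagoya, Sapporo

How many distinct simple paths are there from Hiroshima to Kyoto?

20

Hiroshima–Nagoya–Fukuoka–Kyoto
Hiroshima–Nagoya–Fukuoka–Sapporo–Kyoto
Hiroshima–Nagoya–Fukuoka–Sapporo–Sendai–Kyoto
Hiroshima–Nagoya–Kyoto
Hiroshima–Nagoya–Sapporo–Fukuoka–Kyoto
Hiroshima–Nagoya–Sapporo–Kyoto
Hiroshima–Nagoya–Sapporo–Sendai–Kyoto
Hiroshima–Nagoya–Sendai–Kyoto
... and 12 more.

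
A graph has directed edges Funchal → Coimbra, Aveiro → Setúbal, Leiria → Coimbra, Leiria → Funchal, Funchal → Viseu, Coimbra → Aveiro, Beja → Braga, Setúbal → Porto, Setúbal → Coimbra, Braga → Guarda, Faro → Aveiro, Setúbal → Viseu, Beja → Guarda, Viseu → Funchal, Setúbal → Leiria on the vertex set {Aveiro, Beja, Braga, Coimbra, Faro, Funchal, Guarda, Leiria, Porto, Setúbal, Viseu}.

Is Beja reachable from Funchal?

Explore from Funchal.
Distance 1: reach Coimbra, Viseu.
Distance 2: reach Aveiro.
Distance 3: reach Setúbal.
Distance 4: reach Leiria, Porto.
The search from Funchal is exhausted; no directed path reaches Beja.

No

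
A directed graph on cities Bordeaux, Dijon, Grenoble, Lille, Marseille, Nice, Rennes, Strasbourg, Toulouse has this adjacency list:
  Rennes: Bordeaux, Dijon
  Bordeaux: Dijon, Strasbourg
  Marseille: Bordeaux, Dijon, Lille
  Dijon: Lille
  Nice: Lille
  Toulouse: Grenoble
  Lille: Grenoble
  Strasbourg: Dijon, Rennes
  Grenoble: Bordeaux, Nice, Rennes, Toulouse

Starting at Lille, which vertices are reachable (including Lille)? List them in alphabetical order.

Bordeaux, Dijon, Grenoble, Lille, Nice, Rennes, Strasbourg, Toulouse

Start at Lille.
Its neighbours: Grenoble.
Then their neighbours: Bordeaux, Nice, Rennes, Toulouse.
Then next layer: Dijon, Strasbourg.
Nothing further is reachable.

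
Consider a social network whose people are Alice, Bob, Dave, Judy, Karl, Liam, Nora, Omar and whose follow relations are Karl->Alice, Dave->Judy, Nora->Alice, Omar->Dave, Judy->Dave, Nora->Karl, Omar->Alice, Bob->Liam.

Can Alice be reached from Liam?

No

Liam has no outgoing edges, so nothing is reachable from it.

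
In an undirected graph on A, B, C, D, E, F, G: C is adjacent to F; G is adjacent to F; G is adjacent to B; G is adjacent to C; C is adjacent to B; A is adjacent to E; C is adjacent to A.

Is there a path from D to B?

No

D has no edges, so nothing is reachable from it.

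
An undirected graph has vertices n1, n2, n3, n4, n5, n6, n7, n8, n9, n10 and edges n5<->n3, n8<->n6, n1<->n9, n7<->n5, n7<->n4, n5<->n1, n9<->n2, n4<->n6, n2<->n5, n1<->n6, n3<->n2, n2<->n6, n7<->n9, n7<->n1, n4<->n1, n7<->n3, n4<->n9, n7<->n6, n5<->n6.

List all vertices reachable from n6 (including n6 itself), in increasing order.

Start at n6.
Its neighbours: n1, n2, n4, n5, n7, n8.
Then their neighbours: n3, n9.
Nothing further is reachable.

n1, n2, n3, n4, n5, n6, n7, n8, n9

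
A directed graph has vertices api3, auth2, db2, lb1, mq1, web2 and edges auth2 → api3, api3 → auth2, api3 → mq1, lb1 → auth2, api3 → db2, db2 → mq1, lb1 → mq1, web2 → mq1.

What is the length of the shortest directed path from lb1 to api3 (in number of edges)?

Distance 0: lb1.
Distance 1: auth2, mq1.
Distance 2: api3 — contains api3.

2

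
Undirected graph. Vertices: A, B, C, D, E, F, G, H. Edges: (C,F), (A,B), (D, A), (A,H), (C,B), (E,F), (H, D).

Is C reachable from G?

No

G has no edges, so nothing is reachable from it.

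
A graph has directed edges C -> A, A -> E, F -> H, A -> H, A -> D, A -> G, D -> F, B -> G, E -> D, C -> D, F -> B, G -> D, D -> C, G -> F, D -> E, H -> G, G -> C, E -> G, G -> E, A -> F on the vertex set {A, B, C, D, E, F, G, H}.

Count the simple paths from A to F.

15

A→D→E→G→F
A→D→F
A→E→D→F
A→E→G→C→D→F
A→E→G→D→F
A→E→G→F
A→F
A→G→C→D→F
A→G→D→F
A→G→E→D→F
A→G→F
A→H→G→C→D→F
A→H→G→D→F
A→H→G→E→D→F
A→H→G→F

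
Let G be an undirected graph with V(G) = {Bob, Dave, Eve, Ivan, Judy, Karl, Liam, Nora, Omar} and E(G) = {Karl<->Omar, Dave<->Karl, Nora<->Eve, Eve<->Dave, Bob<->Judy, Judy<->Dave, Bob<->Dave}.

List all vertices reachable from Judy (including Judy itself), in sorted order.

Bob, Dave, Eve, Judy, Karl, Nora, Omar

Start at Judy.
Its neighbours: Bob, Dave.
Then their neighbours: Eve, Karl.
Then next layer: Nora, Omar.
Nothing further is reachable.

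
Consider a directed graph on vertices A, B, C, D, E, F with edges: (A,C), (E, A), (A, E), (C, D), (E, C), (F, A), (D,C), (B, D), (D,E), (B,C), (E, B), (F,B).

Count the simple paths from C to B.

C→D→E→B

1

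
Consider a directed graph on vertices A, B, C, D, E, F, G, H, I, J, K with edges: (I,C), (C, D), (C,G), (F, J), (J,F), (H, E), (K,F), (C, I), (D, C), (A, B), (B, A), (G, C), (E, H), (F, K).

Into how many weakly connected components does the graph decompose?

4

From A: component {A, B}.
From C: component {C, D, G, I}.
From E: component {E, H}.
From F: component {F, J, K}.
That's 4 components.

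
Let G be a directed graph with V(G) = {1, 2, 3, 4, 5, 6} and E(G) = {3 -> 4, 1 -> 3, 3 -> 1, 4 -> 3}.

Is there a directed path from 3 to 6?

Explore from 3.
Distance 1: reach 1, 4.
The search from 3 is exhausted; no directed path reaches 6.

No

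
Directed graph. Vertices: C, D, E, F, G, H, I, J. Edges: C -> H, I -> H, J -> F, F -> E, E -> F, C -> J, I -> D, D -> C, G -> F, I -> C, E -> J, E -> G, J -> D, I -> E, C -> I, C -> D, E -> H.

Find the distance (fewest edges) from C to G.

3

Distance 0: C.
Distance 1: D, H, I, J.
Distance 2: E, F.
Distance 3: G — contains G.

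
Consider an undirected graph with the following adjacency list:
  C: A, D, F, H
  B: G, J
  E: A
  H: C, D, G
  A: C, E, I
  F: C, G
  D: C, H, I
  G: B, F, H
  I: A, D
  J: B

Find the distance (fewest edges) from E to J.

Distance 0: E.
Distance 1: A.
Distance 2: C, I.
Distance 3: D, F, H.
Distance 4: G.
Distance 5: B.
Distance 6: J — contains J.

6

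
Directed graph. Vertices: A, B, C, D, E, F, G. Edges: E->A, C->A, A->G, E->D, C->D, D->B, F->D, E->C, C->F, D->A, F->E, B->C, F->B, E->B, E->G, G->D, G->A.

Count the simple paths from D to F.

1

D→B→C→F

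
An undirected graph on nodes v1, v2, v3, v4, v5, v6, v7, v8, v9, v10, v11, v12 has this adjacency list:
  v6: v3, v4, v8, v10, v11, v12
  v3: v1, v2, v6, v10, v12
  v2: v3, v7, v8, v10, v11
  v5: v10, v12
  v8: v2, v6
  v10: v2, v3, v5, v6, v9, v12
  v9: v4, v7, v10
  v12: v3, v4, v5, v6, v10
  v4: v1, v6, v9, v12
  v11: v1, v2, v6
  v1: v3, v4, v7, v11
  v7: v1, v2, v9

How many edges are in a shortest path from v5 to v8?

3

Distance 0: v5.
Distance 1: v10, v12.
Distance 2: v2, v3, v4, v6, v9.
Distance 3: v1, v7, v8, v11 — contains v8.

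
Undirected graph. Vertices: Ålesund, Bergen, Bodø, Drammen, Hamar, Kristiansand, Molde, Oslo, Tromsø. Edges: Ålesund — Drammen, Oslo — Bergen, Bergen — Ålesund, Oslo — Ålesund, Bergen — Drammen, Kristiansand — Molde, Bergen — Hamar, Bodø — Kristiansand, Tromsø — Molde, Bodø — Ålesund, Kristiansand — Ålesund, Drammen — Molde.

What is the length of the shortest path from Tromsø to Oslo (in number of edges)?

Distance 0: Tromsø.
Distance 1: Molde.
Distance 2: Drammen, Kristiansand.
Distance 3: Ålesund, Bergen, Bodø.
Distance 4: Hamar, Oslo — contains Oslo.

4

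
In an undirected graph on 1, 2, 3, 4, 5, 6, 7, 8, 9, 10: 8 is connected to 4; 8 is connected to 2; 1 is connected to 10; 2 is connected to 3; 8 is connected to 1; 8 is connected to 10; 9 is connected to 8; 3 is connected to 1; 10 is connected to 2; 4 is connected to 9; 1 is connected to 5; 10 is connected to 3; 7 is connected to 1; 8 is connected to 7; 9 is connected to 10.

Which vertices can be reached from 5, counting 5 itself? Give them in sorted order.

Start at 5.
Its neighbours: 1.
Then their neighbours: 3, 7, 8, 10.
Then next layer: 2, 4, 9.
Nothing further is reachable.

1, 2, 3, 4, 5, 7, 8, 9, 10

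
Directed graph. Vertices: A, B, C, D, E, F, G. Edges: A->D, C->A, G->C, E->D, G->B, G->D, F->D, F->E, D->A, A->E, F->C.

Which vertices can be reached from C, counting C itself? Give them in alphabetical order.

A, C, D, E

Start at C.
Its neighbours: A.
Then their neighbours: D, E.
Nothing further is reachable.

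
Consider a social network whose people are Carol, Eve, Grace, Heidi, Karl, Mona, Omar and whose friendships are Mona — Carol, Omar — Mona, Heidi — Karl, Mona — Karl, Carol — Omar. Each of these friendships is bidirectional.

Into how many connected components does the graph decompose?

From Carol: component {Carol, Heidi, Karl, Mona, Omar}.
From Eve: component {Eve}.
From Grace: component {Grace}.
That's 3 components.

3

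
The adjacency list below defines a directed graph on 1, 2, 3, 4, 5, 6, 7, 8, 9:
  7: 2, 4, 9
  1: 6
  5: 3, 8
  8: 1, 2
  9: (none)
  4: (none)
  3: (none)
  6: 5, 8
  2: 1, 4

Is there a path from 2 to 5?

Yes

Explore from 2.
Distance 1: reach 1, 4.
Distance 2: reach 6.
Distance 3: reach 5, 8.
Found 5.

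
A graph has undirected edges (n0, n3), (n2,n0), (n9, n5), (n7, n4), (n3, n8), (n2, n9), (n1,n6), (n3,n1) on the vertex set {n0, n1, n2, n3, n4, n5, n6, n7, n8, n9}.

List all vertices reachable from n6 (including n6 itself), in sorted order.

n0, n1, n2, n3, n5, n6, n8, n9

Start at n6.
Its neighbours: n1.
Then their neighbours: n3.
Then next layer: n0, n8.
Then next layer: n2.
Then next layer: n9.
Then next layer: n5.
Nothing further is reachable.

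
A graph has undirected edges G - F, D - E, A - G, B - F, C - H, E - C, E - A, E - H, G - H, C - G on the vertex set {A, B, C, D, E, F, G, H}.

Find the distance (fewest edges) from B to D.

Distance 0: B.
Distance 1: F.
Distance 2: G.
Distance 3: A, C, H.
Distance 4: E.
Distance 5: D — contains D.

5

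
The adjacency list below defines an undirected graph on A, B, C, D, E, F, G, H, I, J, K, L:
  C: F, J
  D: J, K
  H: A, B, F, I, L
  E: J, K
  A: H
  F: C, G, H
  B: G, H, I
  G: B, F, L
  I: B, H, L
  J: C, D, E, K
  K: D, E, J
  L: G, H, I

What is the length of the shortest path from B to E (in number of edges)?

Distance 0: B.
Distance 1: G, H, I.
Distance 2: A, F, L.
Distance 3: C.
Distance 4: J.
Distance 5: D, E, K — contains E.

5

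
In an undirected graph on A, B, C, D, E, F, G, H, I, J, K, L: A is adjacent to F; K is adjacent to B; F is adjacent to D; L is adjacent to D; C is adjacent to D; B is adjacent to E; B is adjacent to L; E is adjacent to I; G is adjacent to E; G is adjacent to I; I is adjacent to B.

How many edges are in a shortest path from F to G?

Distance 0: F.
Distance 1: A, D.
Distance 2: C, L.
Distance 3: B.
Distance 4: E, I, K.
Distance 5: G — contains G.

5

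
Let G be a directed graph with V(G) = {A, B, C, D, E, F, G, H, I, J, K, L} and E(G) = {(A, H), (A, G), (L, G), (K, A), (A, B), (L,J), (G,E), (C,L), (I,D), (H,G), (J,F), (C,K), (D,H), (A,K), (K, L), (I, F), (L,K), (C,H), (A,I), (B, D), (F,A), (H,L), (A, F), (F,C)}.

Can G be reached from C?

Yes

Explore from C.
Distance 1: reach H, K, L.
Distance 2: reach A, G, J.
Found G.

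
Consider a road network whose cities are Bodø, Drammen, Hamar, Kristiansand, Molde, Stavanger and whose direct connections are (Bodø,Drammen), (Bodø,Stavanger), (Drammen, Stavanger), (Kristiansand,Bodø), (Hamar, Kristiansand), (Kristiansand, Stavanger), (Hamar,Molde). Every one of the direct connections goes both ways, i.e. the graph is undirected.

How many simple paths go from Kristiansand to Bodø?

Kristiansand–Bodø
Kristiansand–Stavanger–Bodø
Kristiansand–Stavanger–Drammen–Bodø

3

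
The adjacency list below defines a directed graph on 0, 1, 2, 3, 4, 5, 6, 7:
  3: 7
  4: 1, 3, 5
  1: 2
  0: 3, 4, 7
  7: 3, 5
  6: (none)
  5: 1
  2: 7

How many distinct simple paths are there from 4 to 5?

4→1→2→7→5
4→3→7→5
4→5

3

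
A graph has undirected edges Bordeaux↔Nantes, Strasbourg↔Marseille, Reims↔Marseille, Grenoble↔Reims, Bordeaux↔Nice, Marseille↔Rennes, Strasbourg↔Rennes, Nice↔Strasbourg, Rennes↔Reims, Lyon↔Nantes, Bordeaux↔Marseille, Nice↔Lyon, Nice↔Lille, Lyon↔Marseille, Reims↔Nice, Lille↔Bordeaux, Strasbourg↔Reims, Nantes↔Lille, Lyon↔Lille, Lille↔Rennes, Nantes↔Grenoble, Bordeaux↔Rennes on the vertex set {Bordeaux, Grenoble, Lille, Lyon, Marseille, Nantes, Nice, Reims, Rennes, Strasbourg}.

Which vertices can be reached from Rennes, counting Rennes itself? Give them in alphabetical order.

Bordeaux, Grenoble, Lille, Lyon, Marseille, Nantes, Nice, Reims, Rennes, Strasbourg

Start at Rennes.
Its neighbours: Bordeaux, Lille, Marseille, Reims, Strasbourg.
Then their neighbours: Grenoble, Lyon, Nantes, Nice.
Every vertex is now reached.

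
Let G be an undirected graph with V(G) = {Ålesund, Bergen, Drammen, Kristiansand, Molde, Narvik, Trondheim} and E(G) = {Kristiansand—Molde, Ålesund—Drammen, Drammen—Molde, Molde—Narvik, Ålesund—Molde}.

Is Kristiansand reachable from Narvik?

Explore from Narvik.
Distance 1: reach Molde.
Distance 2: reach Ålesund, Drammen, Kristiansand.
Found Kristiansand.

Yes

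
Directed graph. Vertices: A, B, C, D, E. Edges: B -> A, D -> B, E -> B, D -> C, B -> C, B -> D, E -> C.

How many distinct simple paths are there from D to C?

2

D→B→C
D→C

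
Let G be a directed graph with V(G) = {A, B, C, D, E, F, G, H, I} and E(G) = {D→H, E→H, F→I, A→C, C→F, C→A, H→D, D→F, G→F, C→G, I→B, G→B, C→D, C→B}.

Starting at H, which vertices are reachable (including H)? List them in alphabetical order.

B, D, F, H, I

Start at H.
Its neighbours: D.
Then their neighbours: F.
Then next layer: I.
Then next layer: B.
Nothing further is reachable.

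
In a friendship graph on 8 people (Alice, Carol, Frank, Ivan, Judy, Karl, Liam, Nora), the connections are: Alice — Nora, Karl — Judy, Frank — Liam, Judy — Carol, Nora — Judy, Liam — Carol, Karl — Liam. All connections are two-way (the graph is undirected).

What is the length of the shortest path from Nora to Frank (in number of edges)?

Distance 0: Nora.
Distance 1: Alice, Judy.
Distance 2: Carol, Karl.
Distance 3: Liam.
Distance 4: Frank — contains Frank.

4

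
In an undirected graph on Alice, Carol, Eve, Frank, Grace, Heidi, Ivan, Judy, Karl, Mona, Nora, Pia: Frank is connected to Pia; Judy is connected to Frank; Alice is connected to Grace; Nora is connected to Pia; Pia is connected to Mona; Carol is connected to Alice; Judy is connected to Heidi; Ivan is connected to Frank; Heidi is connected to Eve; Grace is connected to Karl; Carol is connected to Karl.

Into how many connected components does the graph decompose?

From Alice: component {Alice, Carol, Grace, Karl}.
From Eve: component {Eve, Frank, Heidi, Ivan, Judy, Mona, Nora, Pia}.
That's 2 components.

2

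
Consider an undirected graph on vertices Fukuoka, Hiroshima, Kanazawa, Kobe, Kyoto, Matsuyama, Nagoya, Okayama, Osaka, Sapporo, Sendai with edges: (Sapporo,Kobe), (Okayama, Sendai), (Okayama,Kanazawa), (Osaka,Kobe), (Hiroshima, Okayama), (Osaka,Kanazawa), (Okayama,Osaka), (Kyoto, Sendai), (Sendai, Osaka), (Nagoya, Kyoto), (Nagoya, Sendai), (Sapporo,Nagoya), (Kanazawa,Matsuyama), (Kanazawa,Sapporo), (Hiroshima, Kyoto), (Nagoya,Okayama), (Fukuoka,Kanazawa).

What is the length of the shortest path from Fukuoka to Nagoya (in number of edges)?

Distance 0: Fukuoka.
Distance 1: Kanazawa.
Distance 2: Matsuyama, Okayama, Osaka, Sapporo.
Distance 3: Hiroshima, Kobe, Nagoya, Sendai — contains Nagoya.

3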